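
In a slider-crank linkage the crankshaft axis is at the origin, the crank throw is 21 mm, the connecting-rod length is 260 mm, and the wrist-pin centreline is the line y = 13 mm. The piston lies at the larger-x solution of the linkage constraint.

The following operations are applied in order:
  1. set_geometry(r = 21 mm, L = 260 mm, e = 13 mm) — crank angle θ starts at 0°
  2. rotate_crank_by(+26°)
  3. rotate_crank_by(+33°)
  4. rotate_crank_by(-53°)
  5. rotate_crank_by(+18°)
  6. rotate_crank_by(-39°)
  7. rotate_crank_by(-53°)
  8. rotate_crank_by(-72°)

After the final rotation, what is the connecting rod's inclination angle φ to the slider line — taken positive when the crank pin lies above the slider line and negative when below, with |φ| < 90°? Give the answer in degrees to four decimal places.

-5.8496

set_geometry: r = 21 mm, L = 260 mm, e = 13 mm; θ ← 0°
rotate_crank_by(+26°): θ ← 0° +26° = 26°
rotate_crank_by(+33°): θ ← 26° +33° = 59°
rotate_crank_by(-53°): θ ← 59° -53° = 6°
rotate_crank_by(+18°): θ ← 6° +18° = 24°
rotate_crank_by(-39°): θ ← 24° -39° = -15°
rotate_crank_by(-53°): θ ← -15° -53° = -68°
rotate_crank_by(-72°): θ ← -68° -72° = -140°
crank pin P = (r cos θ, r sin θ) = (-16.086933, -13.498540)
h = r sin θ − e = -13.498540 − 13 = -26.498540
sin φ = h / L = -26.498540 / 260 = -0.10191746
φ = arcsin(-0.10191746) = -5.849597°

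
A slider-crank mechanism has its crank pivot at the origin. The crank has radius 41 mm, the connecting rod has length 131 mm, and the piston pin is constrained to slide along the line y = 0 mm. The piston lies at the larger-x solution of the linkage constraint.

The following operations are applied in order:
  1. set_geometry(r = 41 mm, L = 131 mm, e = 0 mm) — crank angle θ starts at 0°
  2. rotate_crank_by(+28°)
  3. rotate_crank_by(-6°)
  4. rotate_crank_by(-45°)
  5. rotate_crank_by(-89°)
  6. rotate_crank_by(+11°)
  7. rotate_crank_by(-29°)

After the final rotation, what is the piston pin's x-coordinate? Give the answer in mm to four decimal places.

100.8249

set_geometry: r = 41 mm, L = 131 mm, e = 0 mm; θ ← 0°
rotate_crank_by(+28°): θ ← 0° +28° = 28°
rotate_crank_by(-6°): θ ← 28° -6° = 22°
rotate_crank_by(-45°): θ ← 22° -45° = -23°
rotate_crank_by(-89°): θ ← -23° -89° = -112°
rotate_crank_by(+11°): θ ← -112° +11° = -101°
rotate_crank_by(-29°): θ ← -101° -29° = -130°
crank pin P = (r cos θ, r sin θ) = (-26.354292, -31.407822)
h = r sin θ − e = -31.407822 − 0 = -31.407822
x = r cos θ + √(L² − h²) = -26.354292 + √(17161.0 − 986.4513) = -26.354292 + 127.179199 = 100.824907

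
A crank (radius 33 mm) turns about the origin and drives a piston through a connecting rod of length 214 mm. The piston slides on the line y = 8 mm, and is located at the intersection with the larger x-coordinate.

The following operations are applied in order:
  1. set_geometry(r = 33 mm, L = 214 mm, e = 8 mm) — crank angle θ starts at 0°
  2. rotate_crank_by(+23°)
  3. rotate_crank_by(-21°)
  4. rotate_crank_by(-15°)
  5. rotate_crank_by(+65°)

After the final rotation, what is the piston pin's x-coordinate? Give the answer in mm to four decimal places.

set_geometry: r = 33 mm, L = 214 mm, e = 8 mm; θ ← 0°
rotate_crank_by(+23°): θ ← 0° +23° = 23°
rotate_crank_by(-21°): θ ← 23° -21° = 2°
rotate_crank_by(-15°): θ ← 2° -15° = -13°
rotate_crank_by(+65°): θ ← -13° +65° = 52°
crank pin P = (r cos θ, r sin θ) = (20.316829, 26.004355)
h = r sin θ − e = 26.004355 − 8 = 18.004355
x = r cos θ + √(L² − h²) = 20.316829 + √(45796.0 − 324.1568) = 20.316829 + 213.241279 = 233.558108

233.5581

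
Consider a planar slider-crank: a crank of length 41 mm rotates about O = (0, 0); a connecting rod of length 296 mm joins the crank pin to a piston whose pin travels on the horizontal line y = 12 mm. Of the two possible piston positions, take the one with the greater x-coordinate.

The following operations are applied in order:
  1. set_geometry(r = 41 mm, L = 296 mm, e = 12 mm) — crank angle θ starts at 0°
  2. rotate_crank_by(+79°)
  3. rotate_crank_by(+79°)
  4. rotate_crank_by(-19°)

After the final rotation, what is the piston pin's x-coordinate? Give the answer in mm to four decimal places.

264.6817

set_geometry: r = 41 mm, L = 296 mm, e = 12 mm; θ ← 0°
rotate_crank_by(+79°): θ ← 0° +79° = 79°
rotate_crank_by(+79°): θ ← 79° +79° = 158°
rotate_crank_by(-19°): θ ← 158° -19° = 139°
crank pin P = (r cos θ, r sin θ) = (-30.943093, 26.898420)
h = r sin θ − e = 26.898420 − 12 = 14.898420
x = r cos θ + √(L² − h²) = -30.943093 + √(87616.0 − 221.9629) = -30.943093 + 295.624825 = 264.681732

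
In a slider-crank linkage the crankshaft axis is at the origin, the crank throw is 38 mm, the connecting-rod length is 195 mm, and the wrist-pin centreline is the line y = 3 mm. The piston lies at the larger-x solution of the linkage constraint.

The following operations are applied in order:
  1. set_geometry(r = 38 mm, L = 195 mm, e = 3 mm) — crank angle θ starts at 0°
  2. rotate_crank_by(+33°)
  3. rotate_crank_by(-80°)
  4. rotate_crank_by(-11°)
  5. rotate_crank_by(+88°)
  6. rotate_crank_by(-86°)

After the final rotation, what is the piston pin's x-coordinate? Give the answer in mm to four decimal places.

set_geometry: r = 38 mm, L = 195 mm, e = 3 mm; θ ← 0°
rotate_crank_by(+33°): θ ← 0° +33° = 33°
rotate_crank_by(-80°): θ ← 33° -80° = -47°
rotate_crank_by(-11°): θ ← -47° -11° = -58°
rotate_crank_by(+88°): θ ← -58° +88° = 30°
rotate_crank_by(-86°): θ ← 30° -86° = -56°
crank pin P = (r cos θ, r sin θ) = (21.249330, -31.503428)
h = r sin θ − e = -31.503428 − 3 = -34.503428
x = r cos θ + √(L² − h²) = 21.249330 + √(38025.0 − 1190.4865) = 21.249330 + 191.923197 = 213.172527

213.1725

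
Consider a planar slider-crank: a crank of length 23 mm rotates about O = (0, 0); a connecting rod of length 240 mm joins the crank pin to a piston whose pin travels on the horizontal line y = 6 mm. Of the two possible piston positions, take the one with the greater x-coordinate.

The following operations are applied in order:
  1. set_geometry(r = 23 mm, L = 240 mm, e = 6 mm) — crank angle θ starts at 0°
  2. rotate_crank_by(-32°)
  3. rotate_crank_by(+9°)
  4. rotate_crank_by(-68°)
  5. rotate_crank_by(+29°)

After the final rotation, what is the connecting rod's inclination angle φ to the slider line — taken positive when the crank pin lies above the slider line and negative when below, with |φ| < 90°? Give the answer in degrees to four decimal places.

-6.2932

set_geometry: r = 23 mm, L = 240 mm, e = 6 mm; θ ← 0°
rotate_crank_by(-32°): θ ← 0° -32° = -32°
rotate_crank_by(+9°): θ ← -32° +9° = -23°
rotate_crank_by(-68°): θ ← -23° -68° = -91°
rotate_crank_by(+29°): θ ← -91° +29° = -62°
crank pin P = (r cos θ, r sin θ) = (10.797846, -20.307795)
h = r sin θ − e = -20.307795 − 6 = -26.307795
sin φ = h / L = -26.307795 / 240 = -0.10961581
φ = arcsin(-0.10961581) = -6.293169°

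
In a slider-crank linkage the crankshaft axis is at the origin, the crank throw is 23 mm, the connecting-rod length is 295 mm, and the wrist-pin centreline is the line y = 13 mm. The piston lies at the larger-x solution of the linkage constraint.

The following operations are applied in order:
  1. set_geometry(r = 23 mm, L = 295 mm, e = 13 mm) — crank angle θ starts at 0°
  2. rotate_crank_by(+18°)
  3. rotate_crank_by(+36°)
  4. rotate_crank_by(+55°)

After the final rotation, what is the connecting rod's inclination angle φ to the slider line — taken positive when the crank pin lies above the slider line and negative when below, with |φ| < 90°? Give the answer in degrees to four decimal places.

set_geometry: r = 23 mm, L = 295 mm, e = 13 mm; θ ← 0°
rotate_crank_by(+18°): θ ← 0° +18° = 18°
rotate_crank_by(+36°): θ ← 18° +36° = 54°
rotate_crank_by(+55°): θ ← 54° +55° = 109°
crank pin P = (r cos θ, r sin θ) = (-7.488068, 21.746927)
h = r sin θ − e = 21.746927 − 13 = 8.746927
sin φ = h / L = 8.746927 / 295 = 0.02965060
φ = arcsin(0.02965060) = 1.699103°

1.6991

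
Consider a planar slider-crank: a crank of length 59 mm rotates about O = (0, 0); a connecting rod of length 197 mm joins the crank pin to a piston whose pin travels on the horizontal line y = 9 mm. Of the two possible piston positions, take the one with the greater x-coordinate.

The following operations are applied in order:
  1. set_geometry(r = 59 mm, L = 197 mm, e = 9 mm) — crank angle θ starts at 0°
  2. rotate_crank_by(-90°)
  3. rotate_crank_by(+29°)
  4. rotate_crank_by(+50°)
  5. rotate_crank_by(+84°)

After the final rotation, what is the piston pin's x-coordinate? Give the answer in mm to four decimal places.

set_geometry: r = 59 mm, L = 197 mm, e = 9 mm; θ ← 0°
rotate_crank_by(-90°): θ ← 0° -90° = -90°
rotate_crank_by(+29°): θ ← -90° +29° = -61°
rotate_crank_by(+50°): θ ← -61° +50° = -11°
rotate_crank_by(+84°): θ ← -11° +84° = 73°
crank pin P = (r cos θ, r sin θ) = (17.249931, 56.421981)
h = r sin θ − e = 56.421981 − 9 = 47.421981
x = r cos θ + √(L² − h²) = 17.249931 + √(38809.0 − 2248.8442) = 17.249931 + 191.207102 = 208.457032

208.4570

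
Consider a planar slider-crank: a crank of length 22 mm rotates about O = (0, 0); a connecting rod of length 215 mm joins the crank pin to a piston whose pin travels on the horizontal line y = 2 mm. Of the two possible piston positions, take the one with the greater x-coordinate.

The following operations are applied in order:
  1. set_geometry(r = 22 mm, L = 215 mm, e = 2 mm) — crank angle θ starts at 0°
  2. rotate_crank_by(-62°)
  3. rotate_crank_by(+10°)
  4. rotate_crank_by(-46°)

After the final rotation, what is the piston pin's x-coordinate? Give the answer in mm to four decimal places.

210.6184

set_geometry: r = 22 mm, L = 215 mm, e = 2 mm; θ ← 0°
rotate_crank_by(-62°): θ ← 0° -62° = -62°
rotate_crank_by(+10°): θ ← -62° +10° = -52°
rotate_crank_by(-46°): θ ← -52° -46° = -98°
crank pin P = (r cos θ, r sin θ) = (-3.061808, -21.785898)
h = r sin θ − e = -21.785898 − 2 = -23.785898
x = r cos θ + √(L² − h²) = -3.061808 + √(46225.0 − 565.7689) = -3.061808 + 213.680208 = 210.618399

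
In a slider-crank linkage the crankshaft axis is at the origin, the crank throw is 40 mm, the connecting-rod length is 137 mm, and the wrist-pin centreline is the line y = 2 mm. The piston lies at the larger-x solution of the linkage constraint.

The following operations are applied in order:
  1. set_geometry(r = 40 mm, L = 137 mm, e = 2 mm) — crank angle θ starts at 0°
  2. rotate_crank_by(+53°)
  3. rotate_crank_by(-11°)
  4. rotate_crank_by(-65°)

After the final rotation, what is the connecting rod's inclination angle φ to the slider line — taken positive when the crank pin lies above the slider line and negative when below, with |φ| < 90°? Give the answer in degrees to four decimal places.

-7.3934

set_geometry: r = 40 mm, L = 137 mm, e = 2 mm; θ ← 0°
rotate_crank_by(+53°): θ ← 0° +53° = 53°
rotate_crank_by(-11°): θ ← 53° -11° = 42°
rotate_crank_by(-65°): θ ← 42° -65° = -23°
crank pin P = (r cos θ, r sin θ) = (36.820194, -15.629245)
h = r sin θ − e = -15.629245 − 2 = -17.629245
sin φ = h / L = -17.629245 / 137 = -0.12868062
φ = arcsin(-0.12868062) = -7.393357°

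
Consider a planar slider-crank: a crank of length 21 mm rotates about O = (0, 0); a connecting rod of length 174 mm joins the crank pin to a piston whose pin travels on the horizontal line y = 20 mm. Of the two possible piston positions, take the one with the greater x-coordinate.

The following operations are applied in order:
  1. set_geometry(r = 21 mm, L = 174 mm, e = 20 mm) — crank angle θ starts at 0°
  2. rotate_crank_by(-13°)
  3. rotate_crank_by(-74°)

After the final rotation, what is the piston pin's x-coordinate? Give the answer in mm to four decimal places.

set_geometry: r = 21 mm, L = 174 mm, e = 20 mm; θ ← 0°
rotate_crank_by(-13°): θ ← 0° -13° = -13°
rotate_crank_by(-74°): θ ← -13° -74° = -87°
crank pin P = (r cos θ, r sin θ) = (1.099055, -20.971220)
h = r sin θ − e = -20.971220 − 20 = -40.971220
x = r cos θ + √(L² − h²) = 1.099055 + √(30276.0 − 1678.6409) = 1.099055 + 169.107537 = 170.206592

170.2066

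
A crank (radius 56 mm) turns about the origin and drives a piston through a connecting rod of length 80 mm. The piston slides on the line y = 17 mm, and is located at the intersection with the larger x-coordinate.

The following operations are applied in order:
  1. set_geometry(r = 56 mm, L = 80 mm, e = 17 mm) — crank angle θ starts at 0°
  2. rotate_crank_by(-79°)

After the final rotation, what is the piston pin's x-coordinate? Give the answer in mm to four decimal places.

45.6161

set_geometry: r = 56 mm, L = 80 mm, e = 17 mm; θ ← 0°
rotate_crank_by(-79°): θ ← 0° -79° = -79°
crank pin P = (r cos θ, r sin θ) = (10.685304, -54.971122)
h = r sin θ − e = -54.971122 − 17 = -71.971122
x = r cos θ + √(L² − h²) = 10.685304 + √(6400.0 − 5179.8424) = 10.685304 + 34.930754 = 45.616058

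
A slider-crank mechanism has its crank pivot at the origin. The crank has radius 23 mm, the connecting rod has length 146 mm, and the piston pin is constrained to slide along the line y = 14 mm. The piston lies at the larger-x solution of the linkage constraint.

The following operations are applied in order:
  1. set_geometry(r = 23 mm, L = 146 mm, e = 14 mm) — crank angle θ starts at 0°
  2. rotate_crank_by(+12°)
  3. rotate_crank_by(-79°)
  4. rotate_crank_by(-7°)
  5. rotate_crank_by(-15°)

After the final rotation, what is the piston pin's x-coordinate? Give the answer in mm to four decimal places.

set_geometry: r = 23 mm, L = 146 mm, e = 14 mm; θ ← 0°
rotate_crank_by(+12°): θ ← 0° +12° = 12°
rotate_crank_by(-79°): θ ← 12° -79° = -67°
rotate_crank_by(-7°): θ ← -67° -7° = -74°
rotate_crank_by(-15°): θ ← -74° -15° = -89°
crank pin P = (r cos θ, r sin θ) = (0.401405, -22.996497)
h = r sin θ − e = -22.996497 − 14 = -36.996497
x = r cos θ + √(L² − h²) = 0.401405 + √(21316.0 − 1368.7408) = 0.401405 + 141.234766 = 141.636172

141.6362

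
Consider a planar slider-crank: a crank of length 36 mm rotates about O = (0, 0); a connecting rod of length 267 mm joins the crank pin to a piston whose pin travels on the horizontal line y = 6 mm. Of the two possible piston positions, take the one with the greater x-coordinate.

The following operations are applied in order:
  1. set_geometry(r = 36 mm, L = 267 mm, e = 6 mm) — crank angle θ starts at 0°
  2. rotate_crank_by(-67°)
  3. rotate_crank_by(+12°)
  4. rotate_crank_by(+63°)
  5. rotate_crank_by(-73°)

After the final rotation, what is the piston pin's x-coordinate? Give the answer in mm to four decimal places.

set_geometry: r = 36 mm, L = 267 mm, e = 6 mm; θ ← 0°
rotate_crank_by(-67°): θ ← 0° -67° = -67°
rotate_crank_by(+12°): θ ← -67° +12° = -55°
rotate_crank_by(+63°): θ ← -55° +63° = 8°
rotate_crank_by(-73°): θ ← 8° -73° = -65°
crank pin P = (r cos θ, r sin θ) = (15.214257, -32.627080)
h = r sin θ − e = -32.627080 − 6 = -38.627080
x = r cos θ + √(L² − h²) = 15.214257 + √(71289.0 − 1492.0513) = 15.214257 + 264.191121 = 279.405379

279.4054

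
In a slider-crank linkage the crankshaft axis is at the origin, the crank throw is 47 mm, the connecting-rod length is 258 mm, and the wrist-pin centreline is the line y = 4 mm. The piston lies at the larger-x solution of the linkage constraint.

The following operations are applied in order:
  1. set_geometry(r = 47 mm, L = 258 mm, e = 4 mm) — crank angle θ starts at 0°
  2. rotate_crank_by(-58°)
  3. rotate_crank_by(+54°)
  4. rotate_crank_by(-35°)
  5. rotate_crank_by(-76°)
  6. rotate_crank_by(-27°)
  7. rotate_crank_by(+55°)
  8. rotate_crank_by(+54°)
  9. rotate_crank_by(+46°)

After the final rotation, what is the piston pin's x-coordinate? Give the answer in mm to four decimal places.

set_geometry: r = 47 mm, L = 258 mm, e = 4 mm; θ ← 0°
rotate_crank_by(-58°): θ ← 0° -58° = -58°
rotate_crank_by(+54°): θ ← -58° +54° = -4°
rotate_crank_by(-35°): θ ← -4° -35° = -39°
rotate_crank_by(-76°): θ ← -39° -76° = -115°
rotate_crank_by(-27°): θ ← -115° -27° = -142°
rotate_crank_by(+55°): θ ← -142° +55° = -87°
rotate_crank_by(+54°): θ ← -87° +54° = -33°
rotate_crank_by(+46°): θ ← -33° +46° = 13°
crank pin P = (r cos θ, r sin θ) = (45.795393, 10.572700)
h = r sin θ − e = 10.572700 − 4 = 6.572700
x = r cos θ + √(L² − h²) = 45.795393 + √(66564.0 − 43.2004) = 45.795393 + 257.916265 = 303.711658

303.7117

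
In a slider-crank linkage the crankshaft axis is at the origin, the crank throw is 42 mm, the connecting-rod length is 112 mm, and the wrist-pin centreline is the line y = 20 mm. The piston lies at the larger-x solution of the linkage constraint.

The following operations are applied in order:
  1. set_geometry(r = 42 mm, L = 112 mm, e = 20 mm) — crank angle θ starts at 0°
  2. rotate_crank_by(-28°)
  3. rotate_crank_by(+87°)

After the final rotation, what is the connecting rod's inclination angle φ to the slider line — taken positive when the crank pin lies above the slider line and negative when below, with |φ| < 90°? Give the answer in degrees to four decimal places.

8.2137

set_geometry: r = 42 mm, L = 112 mm, e = 20 mm; θ ← 0°
rotate_crank_by(-28°): θ ← 0° -28° = -28°
rotate_crank_by(+87°): θ ← -28° +87° = 59°
crank pin P = (r cos θ, r sin θ) = (21.631599, 36.001027)
h = r sin θ − e = 36.001027 − 20 = 16.001027
sin φ = h / L = 16.001027 / 112 = 0.14286631
φ = arcsin(0.14286631) = 8.213741°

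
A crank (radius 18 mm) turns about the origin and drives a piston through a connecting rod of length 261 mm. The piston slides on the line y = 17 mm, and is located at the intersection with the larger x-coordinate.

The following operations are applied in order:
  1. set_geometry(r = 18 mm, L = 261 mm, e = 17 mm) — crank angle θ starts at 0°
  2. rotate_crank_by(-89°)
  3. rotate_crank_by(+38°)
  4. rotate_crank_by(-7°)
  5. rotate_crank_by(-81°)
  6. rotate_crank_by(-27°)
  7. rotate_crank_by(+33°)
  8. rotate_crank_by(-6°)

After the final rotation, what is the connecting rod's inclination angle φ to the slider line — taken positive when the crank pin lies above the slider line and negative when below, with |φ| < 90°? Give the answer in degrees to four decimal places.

set_geometry: r = 18 mm, L = 261 mm, e = 17 mm; θ ← 0°
rotate_crank_by(-89°): θ ← 0° -89° = -89°
rotate_crank_by(+38°): θ ← -89° +38° = -51°
rotate_crank_by(-7°): θ ← -51° -7° = -58°
rotate_crank_by(-81°): θ ← -58° -81° = -139°
rotate_crank_by(-27°): θ ← -139° -27° = -166°
rotate_crank_by(+33°): θ ← -166° +33° = -133°
rotate_crank_by(-6°): θ ← -133° -6° = -139°
crank pin P = (r cos θ, r sin θ) = (-13.584772, -11.809063)
h = r sin θ − e = -11.809063 − 17 = -28.809063
sin φ = h / L = -28.809063 / 261 = -0.11037955
φ = arcsin(-0.11037955) = -6.337195°

-6.3372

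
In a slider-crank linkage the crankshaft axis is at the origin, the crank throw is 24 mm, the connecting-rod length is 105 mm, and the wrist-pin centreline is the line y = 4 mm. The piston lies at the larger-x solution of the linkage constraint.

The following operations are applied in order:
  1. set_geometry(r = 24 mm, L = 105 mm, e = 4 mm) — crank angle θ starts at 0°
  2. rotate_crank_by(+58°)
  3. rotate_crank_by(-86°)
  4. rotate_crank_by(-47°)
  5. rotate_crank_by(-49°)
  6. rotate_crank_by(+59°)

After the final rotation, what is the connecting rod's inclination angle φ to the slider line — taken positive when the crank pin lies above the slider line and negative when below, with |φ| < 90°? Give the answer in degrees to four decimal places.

set_geometry: r = 24 mm, L = 105 mm, e = 4 mm; θ ← 0°
rotate_crank_by(+58°): θ ← 0° +58° = 58°
rotate_crank_by(-86°): θ ← 58° -86° = -28°
rotate_crank_by(-47°): θ ← -28° -47° = -75°
rotate_crank_by(-49°): θ ← -75° -49° = -124°
rotate_crank_by(+59°): θ ← -124° +59° = -65°
crank pin P = (r cos θ, r sin θ) = (10.142838, -21.751387)
h = r sin θ − e = -21.751387 − 4 = -25.751387
sin φ = h / L = -25.751387 / 105 = -0.24525130
φ = arcsin(-0.24525130) = -14.196685°

-14.1967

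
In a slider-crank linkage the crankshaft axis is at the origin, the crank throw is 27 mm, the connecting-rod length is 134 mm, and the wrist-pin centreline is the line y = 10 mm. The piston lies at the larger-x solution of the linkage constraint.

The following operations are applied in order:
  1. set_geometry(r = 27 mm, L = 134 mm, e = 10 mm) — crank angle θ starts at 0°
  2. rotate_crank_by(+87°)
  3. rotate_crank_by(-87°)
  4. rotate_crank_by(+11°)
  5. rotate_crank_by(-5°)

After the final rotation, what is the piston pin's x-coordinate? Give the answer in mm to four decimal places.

set_geometry: r = 27 mm, L = 134 mm, e = 10 mm; θ ← 0°
rotate_crank_by(+87°): θ ← 0° +87° = 87°
rotate_crank_by(-87°): θ ← 87° -87° = 0°
rotate_crank_by(+11°): θ ← 0° +11° = 11°
rotate_crank_by(-5°): θ ← 11° -5° = 6°
crank pin P = (r cos θ, r sin θ) = (26.852091, 2.822269)
h = r sin θ − e = 2.822269 − 10 = -7.177731
x = r cos θ + √(L² − h²) = 26.852091 + √(17956.0 − 51.5198) = 26.852091 + 133.807624 = 160.659715

160.6597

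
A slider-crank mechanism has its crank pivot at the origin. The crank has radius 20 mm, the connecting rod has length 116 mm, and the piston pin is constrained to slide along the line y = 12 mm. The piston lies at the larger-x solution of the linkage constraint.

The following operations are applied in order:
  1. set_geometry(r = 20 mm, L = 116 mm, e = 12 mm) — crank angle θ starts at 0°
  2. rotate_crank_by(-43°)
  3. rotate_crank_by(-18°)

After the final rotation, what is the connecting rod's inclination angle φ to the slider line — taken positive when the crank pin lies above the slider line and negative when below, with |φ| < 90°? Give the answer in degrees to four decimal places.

set_geometry: r = 20 mm, L = 116 mm, e = 12 mm; θ ← 0°
rotate_crank_by(-43°): θ ← 0° -43° = -43°
rotate_crank_by(-18°): θ ← -43° -18° = -61°
crank pin P = (r cos θ, r sin θ) = (9.696192, -17.492394)
h = r sin θ − e = -17.492394 − 12 = -29.492394
sin φ = h / L = -29.492394 / 116 = -0.25424478
φ = arcsin(-0.25424478) = -14.728839°

-14.7288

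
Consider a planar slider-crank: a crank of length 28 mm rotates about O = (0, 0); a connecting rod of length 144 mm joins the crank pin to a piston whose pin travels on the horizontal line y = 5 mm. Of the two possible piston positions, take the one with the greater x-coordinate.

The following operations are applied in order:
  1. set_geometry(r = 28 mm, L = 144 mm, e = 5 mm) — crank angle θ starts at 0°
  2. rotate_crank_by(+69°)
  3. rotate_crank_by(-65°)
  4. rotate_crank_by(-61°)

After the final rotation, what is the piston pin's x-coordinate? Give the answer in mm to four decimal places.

set_geometry: r = 28 mm, L = 144 mm, e = 5 mm; θ ← 0°
rotate_crank_by(+69°): θ ← 0° +69° = 69°
rotate_crank_by(-65°): θ ← 69° -65° = 4°
rotate_crank_by(-61°): θ ← 4° -61° = -57°
crank pin P = (r cos θ, r sin θ) = (15.249893, -23.482776)
h = r sin θ − e = -23.482776 − 5 = -28.482776
x = r cos θ + √(L² − h²) = 15.249893 + √(20736.0 − 811.2685) = 15.249893 + 141.154991 = 156.404884

156.4049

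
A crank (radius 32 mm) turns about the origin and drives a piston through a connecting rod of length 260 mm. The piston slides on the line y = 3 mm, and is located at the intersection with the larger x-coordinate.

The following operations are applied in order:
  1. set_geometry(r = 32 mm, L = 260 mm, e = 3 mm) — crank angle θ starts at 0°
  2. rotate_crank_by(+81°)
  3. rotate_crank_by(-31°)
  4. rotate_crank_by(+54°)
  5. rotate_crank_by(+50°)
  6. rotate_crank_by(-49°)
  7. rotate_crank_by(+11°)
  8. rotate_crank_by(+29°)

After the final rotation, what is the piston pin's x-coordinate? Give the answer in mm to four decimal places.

set_geometry: r = 32 mm, L = 260 mm, e = 3 mm; θ ← 0°
rotate_crank_by(+81°): θ ← 0° +81° = 81°
rotate_crank_by(-31°): θ ← 81° -31° = 50°
rotate_crank_by(+54°): θ ← 50° +54° = 104°
rotate_crank_by(+50°): θ ← 104° +50° = 154°
rotate_crank_by(-49°): θ ← 154° -49° = 105°
rotate_crank_by(+11°): θ ← 105° +11° = 116°
rotate_crank_by(+29°): θ ← 116° +29° = 145°
crank pin P = (r cos θ, r sin θ) = (-26.212865, 18.354446)
h = r sin θ − e = 18.354446 − 3 = 15.354446
x = r cos θ + √(L² − h²) = -26.212865 + √(67600.0 − 235.7590) = -26.212865 + 259.546221 = 233.333356

233.3334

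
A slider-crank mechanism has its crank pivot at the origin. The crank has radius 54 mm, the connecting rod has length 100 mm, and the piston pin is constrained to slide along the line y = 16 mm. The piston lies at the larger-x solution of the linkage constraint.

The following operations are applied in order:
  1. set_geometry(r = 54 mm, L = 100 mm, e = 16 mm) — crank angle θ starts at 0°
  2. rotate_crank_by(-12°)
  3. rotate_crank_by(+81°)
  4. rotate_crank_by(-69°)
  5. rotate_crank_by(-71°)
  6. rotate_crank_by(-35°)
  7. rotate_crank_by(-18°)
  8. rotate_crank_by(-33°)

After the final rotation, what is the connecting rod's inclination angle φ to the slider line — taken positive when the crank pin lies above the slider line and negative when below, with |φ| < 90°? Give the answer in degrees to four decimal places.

-21.7770

set_geometry: r = 54 mm, L = 100 mm, e = 16 mm; θ ← 0°
rotate_crank_by(-12°): θ ← 0° -12° = -12°
rotate_crank_by(+81°): θ ← -12° +81° = 69°
rotate_crank_by(-69°): θ ← 69° -69° = 0°
rotate_crank_by(-71°): θ ← 0° -71° = -71°
rotate_crank_by(-35°): θ ← -71° -35° = -106°
rotate_crank_by(-18°): θ ← -106° -18° = -124°
rotate_crank_by(-33°): θ ← -124° -33° = -157°
crank pin P = (r cos θ, r sin θ) = (-49.707262, -21.099481)
h = r sin θ − e = -21.099481 − 16 = -37.099481
sin φ = h / L = -37.099481 / 100 = -0.37099481
φ = arcsin(-0.37099481) = -21.776983°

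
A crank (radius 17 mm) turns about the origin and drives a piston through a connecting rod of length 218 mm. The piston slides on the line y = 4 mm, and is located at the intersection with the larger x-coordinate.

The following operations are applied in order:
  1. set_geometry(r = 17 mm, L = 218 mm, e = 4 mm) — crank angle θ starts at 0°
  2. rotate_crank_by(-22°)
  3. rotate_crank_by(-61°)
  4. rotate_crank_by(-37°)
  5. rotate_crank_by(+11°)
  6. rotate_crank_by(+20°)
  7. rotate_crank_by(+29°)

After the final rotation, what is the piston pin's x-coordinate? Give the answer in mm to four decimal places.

set_geometry: r = 17 mm, L = 218 mm, e = 4 mm; θ ← 0°
rotate_crank_by(-22°): θ ← 0° -22° = -22°
rotate_crank_by(-61°): θ ← -22° -61° = -83°
rotate_crank_by(-37°): θ ← -83° -37° = -120°
rotate_crank_by(+11°): θ ← -120° +11° = -109°
rotate_crank_by(+20°): θ ← -109° +20° = -89°
rotate_crank_by(+29°): θ ← -89° +29° = -60°
crank pin P = (r cos θ, r sin θ) = (8.500000, -14.722432)
h = r sin θ − e = -14.722432 − 4 = -18.722432
x = r cos θ + √(L² − h²) = 8.500000 + √(47524.0 − 350.5295) = 8.500000 + 217.194545 = 225.694545

225.6945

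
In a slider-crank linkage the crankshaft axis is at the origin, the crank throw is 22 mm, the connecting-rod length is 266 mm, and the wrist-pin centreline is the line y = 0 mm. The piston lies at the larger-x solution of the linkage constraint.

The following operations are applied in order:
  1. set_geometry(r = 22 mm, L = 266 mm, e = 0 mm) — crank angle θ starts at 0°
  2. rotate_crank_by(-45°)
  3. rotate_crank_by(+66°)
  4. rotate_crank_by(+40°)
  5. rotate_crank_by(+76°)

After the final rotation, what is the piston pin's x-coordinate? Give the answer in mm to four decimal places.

249.4867

set_geometry: r = 22 mm, L = 266 mm, e = 0 mm; θ ← 0°
rotate_crank_by(-45°): θ ← 0° -45° = -45°
rotate_crank_by(+66°): θ ← -45° +66° = 21°
rotate_crank_by(+40°): θ ← 21° +40° = 61°
rotate_crank_by(+76°): θ ← 61° +76° = 137°
crank pin P = (r cos θ, r sin θ) = (-16.089781, 15.003964)
h = r sin θ − e = 15.003964 − 0 = 15.003964
x = r cos θ + √(L² − h²) = -16.089781 + √(70756.0 − 225.1189) = -16.089781 + 265.576507 = 249.486726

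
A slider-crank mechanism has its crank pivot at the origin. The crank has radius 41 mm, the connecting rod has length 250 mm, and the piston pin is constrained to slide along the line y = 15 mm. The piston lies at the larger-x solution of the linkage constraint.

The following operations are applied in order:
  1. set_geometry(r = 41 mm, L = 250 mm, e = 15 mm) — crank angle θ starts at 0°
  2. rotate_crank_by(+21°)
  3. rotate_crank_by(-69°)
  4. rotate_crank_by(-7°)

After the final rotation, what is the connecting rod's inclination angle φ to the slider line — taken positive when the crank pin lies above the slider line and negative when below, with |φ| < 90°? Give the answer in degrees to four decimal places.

set_geometry: r = 41 mm, L = 250 mm, e = 15 mm; θ ← 0°
rotate_crank_by(+21°): θ ← 0° +21° = 21°
rotate_crank_by(-69°): θ ← 21° -69° = -48°
rotate_crank_by(-7°): θ ← -48° -7° = -55°
crank pin P = (r cos θ, r sin θ) = (23.516634, -33.585234)
h = r sin θ − e = -33.585234 − 15 = -48.585234
sin φ = h / L = -48.585234 / 250 = -0.19434094
φ = arcsin(-0.19434094) = -11.206225°

-11.2062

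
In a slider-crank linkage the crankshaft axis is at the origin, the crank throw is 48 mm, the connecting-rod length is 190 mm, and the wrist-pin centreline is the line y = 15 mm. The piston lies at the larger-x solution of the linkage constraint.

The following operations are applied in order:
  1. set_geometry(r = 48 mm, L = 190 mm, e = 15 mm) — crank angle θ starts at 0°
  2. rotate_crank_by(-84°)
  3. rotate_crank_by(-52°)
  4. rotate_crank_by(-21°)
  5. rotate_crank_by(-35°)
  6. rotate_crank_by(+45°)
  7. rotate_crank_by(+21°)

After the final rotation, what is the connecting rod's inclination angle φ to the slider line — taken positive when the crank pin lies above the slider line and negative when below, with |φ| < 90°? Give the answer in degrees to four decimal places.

-16.4591

set_geometry: r = 48 mm, L = 190 mm, e = 15 mm; θ ← 0°
rotate_crank_by(-84°): θ ← 0° -84° = -84°
rotate_crank_by(-52°): θ ← -84° -52° = -136°
rotate_crank_by(-21°): θ ← -136° -21° = -157°
rotate_crank_by(-35°): θ ← -157° -35° = -192°
rotate_crank_by(+45°): θ ← -192° +45° = -147°
rotate_crank_by(+21°): θ ← -147° +21° = -126°
crank pin P = (r cos θ, r sin θ) = (-28.213692, -38.832816)
h = r sin θ − e = -38.832816 − 15 = -53.832816
sin φ = h / L = -53.832816 / 190 = -0.28333061
φ = arcsin(-0.28333061) = -16.459087°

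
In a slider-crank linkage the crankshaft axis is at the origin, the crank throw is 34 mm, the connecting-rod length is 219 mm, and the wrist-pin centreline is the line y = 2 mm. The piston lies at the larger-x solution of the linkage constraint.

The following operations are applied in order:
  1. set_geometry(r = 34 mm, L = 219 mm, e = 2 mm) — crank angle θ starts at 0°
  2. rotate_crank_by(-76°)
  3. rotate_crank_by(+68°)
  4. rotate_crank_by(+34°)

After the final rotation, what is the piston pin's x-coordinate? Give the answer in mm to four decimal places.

249.1785

set_geometry: r = 34 mm, L = 219 mm, e = 2 mm; θ ← 0°
rotate_crank_by(-76°): θ ← 0° -76° = -76°
rotate_crank_by(+68°): θ ← -76° +68° = -8°
rotate_crank_by(+34°): θ ← -8° +34° = 26°
crank pin P = (r cos θ, r sin θ) = (30.558998, 14.904619)
h = r sin θ − e = 14.904619 − 2 = 12.904619
x = r cos θ + √(L² − h²) = 30.558998 + √(47961.0 − 166.5292) = 30.558998 + 218.619466 = 249.178463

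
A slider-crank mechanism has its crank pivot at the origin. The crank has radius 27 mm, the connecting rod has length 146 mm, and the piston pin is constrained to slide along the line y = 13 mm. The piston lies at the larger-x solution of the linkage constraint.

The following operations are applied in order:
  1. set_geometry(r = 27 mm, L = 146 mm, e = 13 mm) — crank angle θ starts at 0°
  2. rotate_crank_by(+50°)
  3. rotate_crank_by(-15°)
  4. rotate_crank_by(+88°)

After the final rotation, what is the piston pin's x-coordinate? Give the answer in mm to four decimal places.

set_geometry: r = 27 mm, L = 146 mm, e = 13 mm; θ ← 0°
rotate_crank_by(+50°): θ ← 0° +50° = 50°
rotate_crank_by(-15°): θ ← 50° -15° = 35°
rotate_crank_by(+88°): θ ← 35° +88° = 123°
crank pin P = (r cos θ, r sin θ) = (-14.705254, 22.644105)
h = r sin θ − e = 22.644105 − 13 = 9.644105
x = r cos θ + √(L² − h²) = -14.705254 + √(21316.0 − 93.0088) = -14.705254 + 145.681129 = 130.975875

130.9759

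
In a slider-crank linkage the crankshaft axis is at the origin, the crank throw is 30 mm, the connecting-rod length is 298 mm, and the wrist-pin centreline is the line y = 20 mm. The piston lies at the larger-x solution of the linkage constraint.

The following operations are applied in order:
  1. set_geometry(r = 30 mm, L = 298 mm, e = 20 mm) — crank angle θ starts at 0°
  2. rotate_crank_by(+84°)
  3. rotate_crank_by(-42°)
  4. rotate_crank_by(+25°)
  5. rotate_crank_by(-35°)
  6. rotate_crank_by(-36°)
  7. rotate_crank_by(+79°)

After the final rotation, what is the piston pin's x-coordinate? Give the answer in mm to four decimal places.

305.6293

set_geometry: r = 30 mm, L = 298 mm, e = 20 mm; θ ← 0°
rotate_crank_by(+84°): θ ← 0° +84° = 84°
rotate_crank_by(-42°): θ ← 84° -42° = 42°
rotate_crank_by(+25°): θ ← 42° +25° = 67°
rotate_crank_by(-35°): θ ← 67° -35° = 32°
rotate_crank_by(-36°): θ ← 32° -36° = -4°
rotate_crank_by(+79°): θ ← -4° +79° = 75°
crank pin P = (r cos θ, r sin θ) = (7.764571, 28.977775)
h = r sin θ − e = 28.977775 − 20 = 8.977775
x = r cos θ + √(L² − h²) = 7.764571 + √(88804.0 − 80.6004) = 7.764571 + 297.864734 = 305.629305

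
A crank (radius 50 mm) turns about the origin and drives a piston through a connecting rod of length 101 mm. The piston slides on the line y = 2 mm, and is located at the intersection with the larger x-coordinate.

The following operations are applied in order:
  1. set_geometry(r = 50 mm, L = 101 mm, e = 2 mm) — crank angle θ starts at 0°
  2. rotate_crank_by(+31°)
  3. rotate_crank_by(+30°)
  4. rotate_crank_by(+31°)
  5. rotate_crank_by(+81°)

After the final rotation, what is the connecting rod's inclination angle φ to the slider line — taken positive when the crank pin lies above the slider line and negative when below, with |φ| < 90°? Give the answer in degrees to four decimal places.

set_geometry: r = 50 mm, L = 101 mm, e = 2 mm; θ ← 0°
rotate_crank_by(+31°): θ ← 0° +31° = 31°
rotate_crank_by(+30°): θ ← 31° +30° = 61°
rotate_crank_by(+31°): θ ← 61° +31° = 92°
rotate_crank_by(+81°): θ ← 92° +81° = 173°
crank pin P = (r cos θ, r sin θ) = (-49.627308, 6.093467)
h = r sin θ − e = 6.093467 − 2 = 4.093467
sin φ = h / L = 4.093467 / 101 = 0.04052938
φ = arcsin(0.04052938) = 2.322799°

2.3228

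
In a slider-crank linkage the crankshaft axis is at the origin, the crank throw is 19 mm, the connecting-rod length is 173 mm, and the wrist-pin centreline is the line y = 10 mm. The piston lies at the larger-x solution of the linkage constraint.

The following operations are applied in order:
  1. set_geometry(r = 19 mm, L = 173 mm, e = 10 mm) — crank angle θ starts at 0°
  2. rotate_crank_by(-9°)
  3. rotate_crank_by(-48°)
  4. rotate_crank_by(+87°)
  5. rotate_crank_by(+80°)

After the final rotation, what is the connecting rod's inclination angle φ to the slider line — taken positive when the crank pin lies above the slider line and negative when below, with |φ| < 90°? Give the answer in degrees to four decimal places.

set_geometry: r = 19 mm, L = 173 mm, e = 10 mm; θ ← 0°
rotate_crank_by(-9°): θ ← 0° -9° = -9°
rotate_crank_by(-48°): θ ← -9° -48° = -57°
rotate_crank_by(+87°): θ ← -57° +87° = 30°
rotate_crank_by(+80°): θ ← 30° +80° = 110°
crank pin P = (r cos θ, r sin θ) = (-6.498383, 17.854160)
h = r sin θ − e = 17.854160 − 10 = 7.854160
sin φ = h / L = 7.854160 / 173 = 0.04539977
φ = arcsin(0.04539977) = 2.602109°

2.6021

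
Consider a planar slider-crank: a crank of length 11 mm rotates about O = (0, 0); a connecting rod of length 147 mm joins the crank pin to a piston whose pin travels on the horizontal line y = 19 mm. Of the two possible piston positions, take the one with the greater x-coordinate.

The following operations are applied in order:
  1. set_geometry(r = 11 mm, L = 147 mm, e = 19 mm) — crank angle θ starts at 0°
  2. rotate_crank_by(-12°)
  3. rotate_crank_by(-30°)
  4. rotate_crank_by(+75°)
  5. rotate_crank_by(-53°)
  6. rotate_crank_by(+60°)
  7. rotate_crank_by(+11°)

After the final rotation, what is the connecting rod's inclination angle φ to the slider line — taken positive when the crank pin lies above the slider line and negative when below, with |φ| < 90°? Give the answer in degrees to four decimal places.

-4.0771

set_geometry: r = 11 mm, L = 147 mm, e = 19 mm; θ ← 0°
rotate_crank_by(-12°): θ ← 0° -12° = -12°
rotate_crank_by(-30°): θ ← -12° -30° = -42°
rotate_crank_by(+75°): θ ← -42° +75° = 33°
rotate_crank_by(-53°): θ ← 33° -53° = -20°
rotate_crank_by(+60°): θ ← -20° +60° = 40°
rotate_crank_by(+11°): θ ← 40° +11° = 51°
crank pin P = (r cos θ, r sin θ) = (6.922524, 8.548606)
h = r sin θ − e = 8.548606 − 19 = -10.451394
sin φ = h / L = -10.451394 / 147 = -0.07109792
φ = arcsin(-0.07109792) = -4.077051°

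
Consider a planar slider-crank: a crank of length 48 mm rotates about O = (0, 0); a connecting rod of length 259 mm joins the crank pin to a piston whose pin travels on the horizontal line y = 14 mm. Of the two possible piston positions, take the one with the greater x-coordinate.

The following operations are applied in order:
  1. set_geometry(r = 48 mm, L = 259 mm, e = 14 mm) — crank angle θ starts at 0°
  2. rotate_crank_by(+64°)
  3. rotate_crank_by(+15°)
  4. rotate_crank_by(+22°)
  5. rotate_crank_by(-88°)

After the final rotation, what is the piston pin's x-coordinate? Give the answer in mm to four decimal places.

set_geometry: r = 48 mm, L = 259 mm, e = 14 mm; θ ← 0°
rotate_crank_by(+64°): θ ← 0° +64° = 64°
rotate_crank_by(+15°): θ ← 64° +15° = 79°
rotate_crank_by(+22°): θ ← 79° +22° = 101°
rotate_crank_by(-88°): θ ← 101° -88° = 13°
crank pin P = (r cos θ, r sin θ) = (46.769763, 10.797651)
h = r sin θ − e = 10.797651 − 14 = -3.202349
x = r cos θ + √(L² − h²) = 46.769763 + √(67081.0 − 10.2550) = 46.769763 + 258.980202 = 305.749965

305.7500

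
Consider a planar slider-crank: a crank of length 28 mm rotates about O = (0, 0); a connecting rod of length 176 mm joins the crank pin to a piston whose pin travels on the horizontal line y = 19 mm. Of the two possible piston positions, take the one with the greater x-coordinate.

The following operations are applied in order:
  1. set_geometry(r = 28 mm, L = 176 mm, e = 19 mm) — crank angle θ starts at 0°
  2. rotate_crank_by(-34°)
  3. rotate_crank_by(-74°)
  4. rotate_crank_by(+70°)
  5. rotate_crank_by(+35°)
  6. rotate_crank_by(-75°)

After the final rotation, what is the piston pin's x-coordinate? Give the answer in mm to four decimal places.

set_geometry: r = 28 mm, L = 176 mm, e = 19 mm; θ ← 0°
rotate_crank_by(-34°): θ ← 0° -34° = -34°
rotate_crank_by(-74°): θ ← -34° -74° = -108°
rotate_crank_by(+70°): θ ← -108° +70° = -38°
rotate_crank_by(+35°): θ ← -38° +35° = -3°
rotate_crank_by(-75°): θ ← -3° -75° = -78°
crank pin P = (r cos θ, r sin θ) = (5.821527, -27.388133)
h = r sin θ − e = -27.388133 − 19 = -46.388133
x = r cos θ + √(L² − h²) = 5.821527 + √(30976.0 − 2151.8589) = 5.821527 + 169.776739 = 175.598266

175.5983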